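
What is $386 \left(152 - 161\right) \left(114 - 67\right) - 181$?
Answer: $-163459$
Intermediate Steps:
$386 \left(152 - 161\right) \left(114 - 67\right) - 181 = 386 \left(\left(-9\right) 47\right) - 181 = 386 \left(-423\right) - 181 = -163278 - 181 = -163459$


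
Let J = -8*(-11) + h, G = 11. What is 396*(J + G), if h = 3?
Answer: 40392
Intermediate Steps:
J = 91 (J = -8*(-11) + 3 = 88 + 3 = 91)
396*(J + G) = 396*(91 + 11) = 396*102 = 40392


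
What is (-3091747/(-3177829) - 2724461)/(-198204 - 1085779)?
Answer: 8657868083422/4080278412907 ≈ 2.1219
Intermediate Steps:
(-3091747/(-3177829) - 2724461)/(-198204 - 1085779) = (-3091747*(-1/3177829) - 2724461)/(-1283983) = (3091747/3177829 - 2724461)*(-1/1283983) = -8657868083422/3177829*(-1/1283983) = 8657868083422/4080278412907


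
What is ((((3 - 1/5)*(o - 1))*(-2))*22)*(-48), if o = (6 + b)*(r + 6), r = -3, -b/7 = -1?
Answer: 1123584/5 ≈ 2.2472e+5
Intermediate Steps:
b = 7 (b = -7*(-1) = 7)
o = 39 (o = (6 + 7)*(-3 + 6) = 13*3 = 39)
((((3 - 1/5)*(o - 1))*(-2))*22)*(-48) = ((((3 - 1/5)*(39 - 1))*(-2))*22)*(-48) = ((((3 - 1*1/5)*38)*(-2))*22)*(-48) = ((((3 - 1/5)*38)*(-2))*22)*(-48) = ((((14/5)*38)*(-2))*22)*(-48) = (((532/5)*(-2))*22)*(-48) = -1064/5*22*(-48) = -23408/5*(-48) = 1123584/5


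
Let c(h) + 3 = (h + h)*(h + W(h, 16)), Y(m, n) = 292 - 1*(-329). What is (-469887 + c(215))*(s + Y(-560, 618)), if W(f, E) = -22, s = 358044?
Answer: -138767488500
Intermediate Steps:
Y(m, n) = 621 (Y(m, n) = 292 + 329 = 621)
c(h) = -3 + 2*h*(-22 + h) (c(h) = -3 + (h + h)*(h - 22) = -3 + (2*h)*(-22 + h) = -3 + 2*h*(-22 + h))
(-469887 + c(215))*(s + Y(-560, 618)) = (-469887 + (-3 - 44*215 + 2*215²))*(358044 + 621) = (-469887 + (-3 - 9460 + 2*46225))*358665 = (-469887 + (-3 - 9460 + 92450))*358665 = (-469887 + 82987)*358665 = -386900*358665 = -138767488500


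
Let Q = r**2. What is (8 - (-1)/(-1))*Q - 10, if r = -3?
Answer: 53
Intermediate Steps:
Q = 9 (Q = (-3)**2 = 9)
(8 - (-1)/(-1))*Q - 10 = (8 - (-1)/(-1))*9 - 10 = (8 - (-1)*(-1))*9 - 10 = (8 - 1*1)*9 - 10 = (8 - 1)*9 - 10 = 7*9 - 10 = 63 - 10 = 53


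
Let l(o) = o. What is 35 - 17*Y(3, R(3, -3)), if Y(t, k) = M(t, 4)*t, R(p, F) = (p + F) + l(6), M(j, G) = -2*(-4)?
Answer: -373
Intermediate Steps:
M(j, G) = 8
R(p, F) = 6 + F + p (R(p, F) = (p + F) + 6 = (F + p) + 6 = 6 + F + p)
Y(t, k) = 8*t
35 - 17*Y(3, R(3, -3)) = 35 - 136*3 = 35 - 17*24 = 35 - 408 = -373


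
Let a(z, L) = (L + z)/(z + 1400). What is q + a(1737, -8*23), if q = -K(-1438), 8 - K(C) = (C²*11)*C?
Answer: -102608623625247/3137 ≈ -3.2709e+10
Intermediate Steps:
K(C) = 8 - 11*C³ (K(C) = 8 - C²*11*C = 8 - 11*C²*C = 8 - 11*C³)
a(z, L) = (L + z)/(1400 + z)
q = -32709156400 (q = -(8 - 11*(-1438)³) = -(8 - 11*(-2973559672)) = -(8 + 32709156392) = -1*32709156400 = -32709156400)
q + a(1737, -8*23) = -32709156400 + (-8*23 + 1737)/(1400 + 1737) = -32709156400 + (-184 + 1737)/3137 = -32709156400 + (1/3137)*1553 = -32709156400 + 1553/3137 = -102608623625247/3137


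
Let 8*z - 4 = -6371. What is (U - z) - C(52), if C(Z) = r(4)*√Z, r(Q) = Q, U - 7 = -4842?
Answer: -32313/8 - 8*√13 ≈ -4068.0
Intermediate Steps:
U = -4835 (U = 7 - 4842 = -4835)
z = -6367/8 (z = ½ + (⅛)*(-6371) = ½ - 6371/8 = -6367/8 ≈ -795.88)
C(Z) = 4*√Z
(U - z) - C(52) = (-4835 - 1*(-6367/8)) - 4*√52 = (-4835 + 6367/8) - 4*2*√13 = -32313/8 - 8*√13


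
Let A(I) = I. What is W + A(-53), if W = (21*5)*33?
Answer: 3412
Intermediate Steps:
W = 3465 (W = 105*33 = 3465)
W + A(-53) = 3465 - 53 = 3412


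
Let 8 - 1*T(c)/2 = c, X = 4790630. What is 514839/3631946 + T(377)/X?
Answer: 1231861391211/8699654732990 ≈ 0.14160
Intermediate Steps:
T(c) = 16 - 2*c
514839/3631946 + T(377)/X = 514839/3631946 + (16 - 2*377)/4790630 = 514839*(1/3631946) + (16 - 754)*(1/4790630) = 514839/3631946 - 738*1/4790630 = 514839/3631946 - 369/2395315 = 1231861391211/8699654732990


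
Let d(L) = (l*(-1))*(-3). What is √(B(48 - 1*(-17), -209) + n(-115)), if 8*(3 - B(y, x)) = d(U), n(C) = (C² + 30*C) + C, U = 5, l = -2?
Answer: 3*√4295/2 ≈ 98.304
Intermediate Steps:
d(L) = -6 (d(L) = -2*(-1)*(-3) = 2*(-3) = -6)
n(C) = C² + 31*C
B(y, x) = 15/4 (B(y, x) = 3 - ⅛*(-6) = 3 + ¾ = 15/4)
√(B(48 - 1*(-17), -209) + n(-115)) = √(15/4 - 115*(31 - 115)) = √(15/4 - 115*(-84)) = √(15/4 + 9660) = √(38655/4) = 3*√4295/2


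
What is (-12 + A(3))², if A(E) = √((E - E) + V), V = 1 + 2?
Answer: (12 - √3)² ≈ 105.43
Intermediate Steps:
V = 3
A(E) = √3 (A(E) = √((E - E) + 3) = √(0 + 3) = √3)
(-12 + A(3))² = (-12 + √3)²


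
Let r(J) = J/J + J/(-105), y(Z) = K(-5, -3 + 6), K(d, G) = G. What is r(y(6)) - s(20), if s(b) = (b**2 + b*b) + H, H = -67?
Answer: -25621/35 ≈ -732.03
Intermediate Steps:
y(Z) = 3 (y(Z) = -3 + 6 = 3)
r(J) = 1 - J/105 (r(J) = 1 + J*(-1/105) = 1 - J/105)
s(b) = -67 + 2*b**2 (s(b) = (b**2 + b*b) - 67 = (b**2 + b**2) - 67 = 2*b**2 - 67 = -67 + 2*b**2)
r(y(6)) - s(20) = (1 - 1/105*3) - (-67 + 2*20**2) = (1 - 1/35) - (-67 + 2*400) = 34/35 - (-67 + 800) = 34/35 - 1*733 = 34/35 - 733 = -25621/35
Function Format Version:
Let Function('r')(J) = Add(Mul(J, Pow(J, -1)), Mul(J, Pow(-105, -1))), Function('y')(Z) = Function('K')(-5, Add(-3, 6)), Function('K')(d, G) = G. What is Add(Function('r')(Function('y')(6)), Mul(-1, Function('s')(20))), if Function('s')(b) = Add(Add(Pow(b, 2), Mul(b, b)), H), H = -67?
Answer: Rational(-25621, 35) ≈ -732.03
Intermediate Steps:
Function('y')(Z) = 3 (Function('y')(Z) = Add(-3, 6) = 3)
Function('r')(J) = Add(1, Mul(Rational(-1, 105), J)) (Function('r')(J) = Add(1, Mul(J, Rational(-1, 105))) = Add(1, Mul(Rational(-1, 105), J)))
Function('s')(b) = Add(-67, Mul(2, Pow(b, 2))) (Function('s')(b) = Add(Add(Pow(b, 2), Mul(b, b)), -67) = Add(Add(Pow(b, 2), Pow(b, 2)), -67) = Add(Mul(2, Pow(b, 2)), -67) = Add(-67, Mul(2, Pow(b, 2))))
Add(Function('r')(Function('y')(6)), Mul(-1, Function('s')(20))) = Add(Add(1, Mul(Rational(-1, 105), 3)), Mul(-1, Add(-67, Mul(2, Pow(20, 2))))) = Add(Add(1, Rational(-1, 35)), Mul(-1, Add(-67, Mul(2, 400)))) = Add(Rational(34, 35), Mul(-1, Add(-67, 800))) = Add(Rational(34, 35), Mul(-1, 733)) = Add(Rational(34, 35), -733) = Rational(-25621, 35)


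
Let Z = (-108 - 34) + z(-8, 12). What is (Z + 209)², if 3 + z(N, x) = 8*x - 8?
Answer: 23104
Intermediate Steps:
z(N, x) = -11 + 8*x (z(N, x) = -3 + (8*x - 8) = -3 + (-8 + 8*x) = -11 + 8*x)
Z = -57 (Z = (-108 - 34) + (-11 + 8*12) = -142 + (-11 + 96) = -142 + 85 = -57)
(Z + 209)² = (-57 + 209)² = 152² = 23104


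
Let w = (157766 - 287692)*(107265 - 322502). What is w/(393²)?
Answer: 27964882462/154449 ≈ 1.8106e+5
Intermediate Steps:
w = 27964882462 (w = -129926*(-215237) = 27964882462)
w/(393²) = 27964882462/(393²) = 27964882462/154449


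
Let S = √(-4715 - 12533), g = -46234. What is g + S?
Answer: -46234 + 28*I*√22 ≈ -46234.0 + 131.33*I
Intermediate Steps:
S = 28*I*√22 (S = √(-17248) = 28*I*√22 ≈ 131.33*I)
g + S = -46234 + 28*I*√22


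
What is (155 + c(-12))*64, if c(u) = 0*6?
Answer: 9920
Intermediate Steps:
c(u) = 0
(155 + c(-12))*64 = (155 + 0)*64 = 155*64 = 9920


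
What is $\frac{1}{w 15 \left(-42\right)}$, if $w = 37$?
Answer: $- \frac{1}{23310} \approx -4.29 \cdot 10^{-5}$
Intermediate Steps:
$\frac{1}{w 15 \left(-42\right)} = \frac{1}{37 \cdot 15 \left(-42\right)} = \frac{1}{555 \left(-42\right)} = \frac{1}{-23310} = - \frac{1}{23310}$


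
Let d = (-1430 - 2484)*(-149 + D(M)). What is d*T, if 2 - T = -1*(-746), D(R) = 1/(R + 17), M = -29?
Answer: -434133052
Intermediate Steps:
D(R) = 1/(17 + R)
T = -744 (T = 2 - (-1)*(-746) = 2 - 1*746 = 2 - 746 = -744)
d = 3501073/6 (d = (-1430 - 2484)*(-149 + 1/(17 - 29)) = -3914*(-149 + 1/(-12)) = -3914*(-149 - 1/12) = -3914*(-1789/12) = 3501073/6 ≈ 5.8351e+5)
d*T = (3501073/6)*(-744) = -434133052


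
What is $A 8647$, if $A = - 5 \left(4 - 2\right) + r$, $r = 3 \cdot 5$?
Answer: $43235$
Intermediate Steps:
$r = 15$
$A = 5$ ($A = - 5 \left(4 - 2\right) + 15 = \left(-5\right) 2 + 15 = -10 + 15 = 5$)
$A 8647 = 5 \cdot 8647 = 43235$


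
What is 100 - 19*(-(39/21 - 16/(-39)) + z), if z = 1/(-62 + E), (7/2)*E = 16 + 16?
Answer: 14488879/101010 ≈ 143.44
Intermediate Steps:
E = 64/7 (E = 2*(16 + 16)/7 = (2/7)*32 = 64/7 ≈ 9.1429)
z = -7/370 (z = 1/(-62 + 64/7) = 1/(-370/7) = -7/370 ≈ -0.018919)
100 - 19*(-(39/21 - 16/(-39)) + z) = 100 - 19*(-(39/21 - 16/(-39)) - 7/370) = 100 - 19*(-(39*(1/21) - 16*(-1/39)) - 7/370) = 100 - 19*(-(13/7 + 16/39) - 7/370) = 100 - 19*(-1*619/273 - 7/370) = 100 - 19*(-619/273 - 7/370) = 100 - 19*(-230941/101010) = 100 + 4387879/101010 = 14488879/101010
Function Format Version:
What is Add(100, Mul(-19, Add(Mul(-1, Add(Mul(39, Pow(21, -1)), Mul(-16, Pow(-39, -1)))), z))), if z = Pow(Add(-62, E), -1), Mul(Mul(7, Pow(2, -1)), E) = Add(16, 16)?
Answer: Rational(14488879, 101010) ≈ 143.44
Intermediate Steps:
E = Rational(64, 7) (E = Mul(Rational(2, 7), Add(16, 16)) = Mul(Rational(2, 7), 32) = Rational(64, 7) ≈ 9.1429)
z = Rational(-7, 370) (z = Pow(Add(-62, Rational(64, 7)), -1) = Pow(Rational(-370, 7), -1) = Rational(-7, 370) ≈ -0.018919)
Add(100, Mul(-19, Add(Mul(-1, Add(Mul(39, Pow(21, -1)), Mul(-16, Pow(-39, -1)))), z))) = Add(100, Mul(-19, Add(Mul(-1, Add(Mul(39, Pow(21, -1)), Mul(-16, Pow(-39, -1)))), Rational(-7, 370)))) = Add(100, Mul(-19, Add(Mul(-1, Add(Mul(39, Rational(1, 21)), Mul(-16, Rational(-1, 39)))), Rational(-7, 370)))) = Add(100, Mul(-19, Add(Mul(-1, Add(Rational(13, 7), Rational(16, 39))), Rational(-7, 370)))) = Add(100, Mul(-19, Add(Mul(-1, Rational(619, 273)), Rational(-7, 370)))) = Add(100, Mul(-19, Add(Rational(-619, 273), Rational(-7, 370)))) = Add(100, Mul(-19, Rational(-230941, 101010))) = Add(100, Rational(4387879, 101010)) = Rational(14488879, 101010)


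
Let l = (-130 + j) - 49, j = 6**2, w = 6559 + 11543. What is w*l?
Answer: -2588586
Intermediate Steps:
w = 18102
j = 36
l = -143 (l = (-130 + 36) - 49 = -94 - 49 = -143)
w*l = 18102*(-143) = -2588586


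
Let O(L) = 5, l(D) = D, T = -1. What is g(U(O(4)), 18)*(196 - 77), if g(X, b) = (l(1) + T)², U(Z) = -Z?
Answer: 0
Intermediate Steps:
g(X, b) = 0 (g(X, b) = (1 - 1)² = 0² = 0)
g(U(O(4)), 18)*(196 - 77) = 0*(196 - 77) = 0*119 = 0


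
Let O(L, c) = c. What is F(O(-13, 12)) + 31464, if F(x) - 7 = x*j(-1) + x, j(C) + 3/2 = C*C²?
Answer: 31453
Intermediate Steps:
j(C) = -3/2 + C³ (j(C) = -3/2 + C*C² = -3/2 + C³)
F(x) = 7 - 3*x/2 (F(x) = 7 + (x*(-3/2 + (-1)³) + x) = 7 + (x*(-3/2 - 1) + x) = 7 + (x*(-5/2) + x) = 7 + (-5*x/2 + x) = 7 - 3*x/2)
F(O(-13, 12)) + 31464 = (7 - 3/2*12) + 31464 = (7 - 18) + 31464 = -11 + 31464 = 31453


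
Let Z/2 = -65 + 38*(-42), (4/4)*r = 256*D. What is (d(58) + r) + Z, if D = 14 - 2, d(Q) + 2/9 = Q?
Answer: -1730/9 ≈ -192.22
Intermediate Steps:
d(Q) = -2/9 + Q
D = 12
r = 3072 (r = 256*12 = 3072)
Z = -3322 (Z = 2*(-65 + 38*(-42)) = 2*(-65 - 1596) = 2*(-1661) = -3322)
(d(58) + r) + Z = ((-2/9 + 58) + 3072) - 3322 = (520/9 + 3072) - 3322 = 28168/9 - 3322 = -1730/9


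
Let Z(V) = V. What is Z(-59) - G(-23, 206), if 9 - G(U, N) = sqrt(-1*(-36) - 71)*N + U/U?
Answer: -67 + 206*I*sqrt(35) ≈ -67.0 + 1218.7*I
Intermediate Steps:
G(U, N) = 8 - I*N*sqrt(35) (G(U, N) = 9 - (sqrt(-1*(-36) - 71)*N + U/U) = 9 - (sqrt(36 - 71)*N + 1) = 9 - (sqrt(-35)*N + 1) = 9 - ((I*sqrt(35))*N + 1) = 9 - (I*N*sqrt(35) + 1) = 9 - (1 + I*N*sqrt(35)) = 9 + (-1 - I*N*sqrt(35)) = 8 - I*N*sqrt(35))
Z(-59) - G(-23, 206) = -59 - (8 - 1*I*206*sqrt(35)) = -59 - (8 - 206*I*sqrt(35)) = -59 + (-8 + 206*I*sqrt(35)) = -67 + 206*I*sqrt(35)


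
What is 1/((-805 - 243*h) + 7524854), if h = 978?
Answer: 1/7286395 ≈ 1.3724e-7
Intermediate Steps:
1/((-805 - 243*h) + 7524854) = 1/((-805 - 243*978) + 7524854) = 1/((-805 - 237654) + 7524854) = 1/(-238459 + 7524854) = 1/7286395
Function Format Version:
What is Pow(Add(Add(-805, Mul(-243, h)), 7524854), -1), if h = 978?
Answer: Rational(1, 7286395) ≈ 1.3724e-7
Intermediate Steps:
Pow(Add(Add(-805, Mul(-243, h)), 7524854), -1) = Pow(Add(Add(-805, Mul(-243, 978)), 7524854), -1) = Pow(Add(Add(-805, -237654), 7524854), -1) = Pow(Add(-238459, 7524854), -1) = Pow(7286395, -1) = Rational(1, 7286395)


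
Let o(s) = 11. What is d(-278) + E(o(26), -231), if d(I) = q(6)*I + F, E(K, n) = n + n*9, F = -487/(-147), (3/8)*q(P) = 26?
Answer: -3172459/147 ≈ -21581.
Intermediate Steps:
q(P) = 208/3 (q(P) = (8/3)*26 = 208/3)
F = 487/147 (F = -487*(-1/147) = 487/147 ≈ 3.3129)
E(K, n) = 10*n (E(K, n) = n + 9*n = 10*n)
d(I) = 487/147 + 208*I/3 (d(I) = 208*I/3 + 487/147 = 487/147 + 208*I/3)
d(-278) + E(o(26), -231) = (487/147 + (208/3)*(-278)) + 10*(-231) = (487/147 - 57824/3) - 2310 = -2832889/147 - 2310 = -3172459/147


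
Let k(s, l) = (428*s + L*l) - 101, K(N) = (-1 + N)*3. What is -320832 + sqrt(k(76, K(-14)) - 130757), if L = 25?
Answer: -320832 + I*sqrt(99455) ≈ -3.2083e+5 + 315.36*I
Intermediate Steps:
K(N) = -3 + 3*N
k(s, l) = -101 + 25*l + 428*s (k(s, l) = (428*s + 25*l) - 101 = (25*l + 428*s) - 101 = -101 + 25*l + 428*s)
-320832 + sqrt(k(76, K(-14)) - 130757) = -320832 + sqrt((-101 + 25*(-3 + 3*(-14)) + 428*76) - 130757) = -320832 + sqrt((-101 + 25*(-3 - 42) + 32528) - 130757) = -320832 + sqrt((-101 + 25*(-45) + 32528) - 130757) = -320832 + sqrt((-101 - 1125 + 32528) - 130757) = -320832 + sqrt(31302 - 130757) = -320832 + sqrt(-99455) = -320832 + I*sqrt(99455)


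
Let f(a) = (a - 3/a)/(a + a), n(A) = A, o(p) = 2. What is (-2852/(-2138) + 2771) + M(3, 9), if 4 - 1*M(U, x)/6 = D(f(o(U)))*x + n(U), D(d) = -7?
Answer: 3374121/1069 ≈ 3156.3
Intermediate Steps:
f(a) = (a - 3/a)/(2*a) (f(a) = (a - 3/a)/((2*a)) = (a - 3/a)*(1/(2*a)) = (a - 3/a)/(2*a))
M(U, x) = 24 - 6*U + 42*x (M(U, x) = 24 - 6*(-7*x + U) = 24 - 6*(U - 7*x) = 24 + (-6*U + 42*x) = 24 - 6*U + 42*x)
(-2852/(-2138) + 2771) + M(3, 9) = (-2852/(-2138) + 2771) + (24 - 6*3 + 42*9) = (-2852*(-1/2138) + 2771) + (24 - 18 + 378) = (1426/1069 + 2771) + 384 = 2963625/1069 + 384 = 3374121/1069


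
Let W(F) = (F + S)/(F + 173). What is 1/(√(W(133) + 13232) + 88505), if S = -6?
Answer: 27082530/2396935268531 - 3*√137670046/2396935268531 ≈ 1.1284e-5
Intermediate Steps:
W(F) = (-6 + F)/(173 + F) (W(F) = (F - 6)/(F + 173) = (-6 + F)/(173 + F))
1/(√(W(133) + 13232) + 88505) = 1/(√((-6 + 133)/(173 + 133) + 13232) + 88505) = 1/(√(127/306 + 13232) + 88505) = 1/(√(4049119/306) + 88505) = 1/(√137670046/102 + 88505) = 1/(88505 + √137670046/102)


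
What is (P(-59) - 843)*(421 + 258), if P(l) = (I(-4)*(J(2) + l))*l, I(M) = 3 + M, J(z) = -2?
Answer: -3016118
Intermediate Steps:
P(l) = l*(2 - l) (P(l) = ((3 - 4)*(-2 + l))*l = (-(-2 + l))*l = (2 - l)*l = l*(2 - l))
(P(-59) - 843)*(421 + 258) = (-59*(2 - 1*(-59)) - 843)*(421 + 258) = (-59*(2 + 59) - 843)*679 = (-59*61 - 843)*679 = (-3599 - 843)*679 = -4442*679 = -3016118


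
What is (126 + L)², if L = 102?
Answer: 51984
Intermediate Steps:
(126 + L)² = (126 + 102)² = 228² = 51984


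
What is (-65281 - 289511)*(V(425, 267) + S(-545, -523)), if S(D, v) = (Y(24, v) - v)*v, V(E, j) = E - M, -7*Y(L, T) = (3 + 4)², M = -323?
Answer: 95481623040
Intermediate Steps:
Y(L, T) = -7 (Y(L, T) = -(3 + 4)²/7 = -⅐*7² = -⅐*49 = -7)
V(E, j) = 323 + E (V(E, j) = E - 1*(-323) = E + 323 = 323 + E)
S(D, v) = v*(-7 - v) (S(D, v) = (-7 - v)*v = v*(-7 - v))
(-65281 - 289511)*(V(425, 267) + S(-545, -523)) = (-65281 - 289511)*((323 + 425) - 1*(-523)*(7 - 523)) = -354792*(748 - 1*(-523)*(-516)) = -354792*(748 - 269868) = -354792*(-269120) = 95481623040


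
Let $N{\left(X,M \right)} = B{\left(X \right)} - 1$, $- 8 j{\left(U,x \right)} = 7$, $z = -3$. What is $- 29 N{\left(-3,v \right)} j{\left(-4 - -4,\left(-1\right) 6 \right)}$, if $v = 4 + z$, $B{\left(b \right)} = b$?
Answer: $- \frac{203}{2} \approx -101.5$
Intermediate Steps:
$j{\left(U,x \right)} = - \frac{7}{8}$ ($j{\left(U,x \right)} = \left(- \frac{1}{8}\right) 7 = - \frac{7}{8}$)
$v = 1$ ($v = 4 - 3 = 1$)
$N{\left(X,M \right)} = -1 + X$ ($N{\left(X,M \right)} = X - 1 = -1 + X$)
$- 29 N{\left(-3,v \right)} j{\left(-4 - -4,\left(-1\right) 6 \right)} = - 29 \left(-1 - 3\right) \left(- \frac{7}{8}\right) = \left(-29\right) \left(-4\right) \left(- \frac{7}{8}\right) = 116 \left(- \frac{7}{8}\right) = - \frac{203}{2}$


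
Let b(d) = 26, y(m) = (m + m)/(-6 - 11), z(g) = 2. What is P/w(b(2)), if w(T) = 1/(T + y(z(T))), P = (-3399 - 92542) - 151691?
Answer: -108462816/17 ≈ -6.3802e+6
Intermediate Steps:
y(m) = -2*m/17 (y(m) = (2*m)/(-17) = (2*m)*(-1/17) = -2*m/17)
P = -247632 (P = -95941 - 151691 = -247632)
w(T) = 1/(-4/17 + T) (w(T) = 1/(T - 2/17*2) = 1/(T - 4/17) = 1/(-4/17 + T))
P/w(b(2)) = -247632/(17/(-4 + 17*26)) = -247632/(17/(-4 + 442)) = -247632/(17/438) = -247632/(17*(1/438)) = -247632/17/438 = -247632*438/17 = -108462816/17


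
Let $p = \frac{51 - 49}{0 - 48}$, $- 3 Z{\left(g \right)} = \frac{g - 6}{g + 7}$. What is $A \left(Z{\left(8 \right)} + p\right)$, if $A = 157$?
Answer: $- \frac{4867}{360} \approx -13.519$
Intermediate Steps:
$Z{\left(g \right)} = - \frac{-6 + g}{3 \left(7 + g\right)}$ ($Z{\left(g \right)} = - \frac{\left(g - 6\right) \frac{1}{g + 7}}{3} = - \frac{\left(-6 + g\right) \frac{1}{7 + g}}{3} = - \frac{\frac{1}{7 + g} \left(-6 + g\right)}{3} = - \frac{-6 + g}{3 \left(7 + g\right)}$)
$p = - \frac{1}{24}$ ($p = \frac{2}{-48} = 2 \left(- \frac{1}{48}\right) = - \frac{1}{24} \approx -0.041667$)
$A \left(Z{\left(8 \right)} + p\right) = 157 \left(\frac{6 - 8}{3 \left(7 + 8\right)} - \frac{1}{24}\right) = 157 \left(\frac{6 - 8}{3 \cdot 15} - \frac{1}{24}\right) = 157 \left(\frac{1}{3} \cdot \frac{1}{15} \left(-2\right) - \frac{1}{24}\right) = 157 \left(- \frac{2}{45} - \frac{1}{24}\right) = 157 \left(- \frac{31}{360}\right) = - \frac{4867}{360}$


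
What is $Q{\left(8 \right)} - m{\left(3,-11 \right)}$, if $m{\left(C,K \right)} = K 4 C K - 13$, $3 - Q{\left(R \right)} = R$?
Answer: $-1444$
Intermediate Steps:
$Q{\left(R \right)} = 3 - R$
$m{\left(C,K \right)} = -13 + 4 C K^{2}$ ($m{\left(C,K \right)} = 4 K C K - 13 = 4 C K K - 13 = 4 C K^{2} - 13 = -13 + 4 C K^{2}$)
$Q{\left(8 \right)} - m{\left(3,-11 \right)} = \left(3 - 8\right) - \left(-13 + 4 \cdot 3 \left(-11\right)^{2}\right) = \left(3 - 8\right) - \left(-13 + 4 \cdot 3 \cdot 121\right) = -5 - \left(-13 + 1452\right) = -5 - 1439 = -1444$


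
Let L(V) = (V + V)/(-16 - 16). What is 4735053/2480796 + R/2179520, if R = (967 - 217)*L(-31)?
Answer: 458833227611/240308644352 ≈ 1.9093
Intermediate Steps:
L(V) = -V/16 (L(V) = (2*V)/(-32) = (2*V)*(-1/32) = -V/16)
R = 11625/8 (R = (967 - 217)*(-1/16*(-31)) = 750*(31/16) = 11625/8 ≈ 1453.1)
4735053/2480796 + R/2179520 = 4735053/2480796 + (11625/8)/2179520 = 4735053*(1/2480796) + (11625/8)*(1/2179520) = 526117/275644 + 2325/3487232 = 458833227611/240308644352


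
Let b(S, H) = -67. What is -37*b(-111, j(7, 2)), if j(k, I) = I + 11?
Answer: 2479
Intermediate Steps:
j(k, I) = 11 + I
-37*b(-111, j(7, 2)) = -37*(-67) = 2479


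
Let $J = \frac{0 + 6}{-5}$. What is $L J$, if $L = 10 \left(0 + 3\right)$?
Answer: $-36$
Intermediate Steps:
$L = 30$ ($L = 10 \cdot 3 = 30$)
$J = - \frac{6}{5}$ ($J = 6 \left(- \frac{1}{5}\right) = - \frac{6}{5} \approx -1.2$)
$L J = 30 \left(- \frac{6}{5}\right) = -36$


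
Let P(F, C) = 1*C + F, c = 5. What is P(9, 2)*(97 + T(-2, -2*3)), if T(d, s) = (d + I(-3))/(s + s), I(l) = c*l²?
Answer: 12331/12 ≈ 1027.6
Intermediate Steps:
P(F, C) = C + F
I(l) = 5*l²
T(d, s) = (45 + d)/(2*s) (T(d, s) = (d + 5*(-3)²)/(s + s) = (d + 5*9)/((2*s)) = (d + 45)*(1/(2*s)) = (45 + d)*(1/(2*s)) = (45 + d)/(2*s))
P(9, 2)*(97 + T(-2, -2*3)) = (2 + 9)*(97 + (45 - 2)/(2*((-2*3)))) = 11*(97 + (½)*43/(-6)) = 11*(97 + (½)*(-⅙)*43) = 11*(97 - 43/12) = 11*(1121/12) = 12331/12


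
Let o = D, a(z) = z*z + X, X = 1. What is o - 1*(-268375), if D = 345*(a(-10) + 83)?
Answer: 331855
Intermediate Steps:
a(z) = 1 + z² (a(z) = z*z + 1 = z² + 1 = 1 + z²)
D = 63480 (D = 345*((1 + (-10)²) + 83) = 345*((1 + 100) + 83) = 345*(101 + 83) = 345*184 = 63480)
o = 63480
o - 1*(-268375) = 63480 - 1*(-268375) = 63480 + 268375 = 331855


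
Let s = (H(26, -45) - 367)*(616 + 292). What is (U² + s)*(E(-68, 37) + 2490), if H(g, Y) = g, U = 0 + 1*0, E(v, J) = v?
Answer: -749919016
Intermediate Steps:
U = 0 (U = 0 + 0 = 0)
s = -309628 (s = (26 - 367)*(616 + 292) = -341*908 = -309628)
(U² + s)*(E(-68, 37) + 2490) = (0² - 309628)*(-68 + 2490) = (0 - 309628)*2422 = -309628*2422 = -749919016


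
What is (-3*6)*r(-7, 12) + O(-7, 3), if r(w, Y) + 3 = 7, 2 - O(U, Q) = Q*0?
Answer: -70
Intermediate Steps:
O(U, Q) = 2 (O(U, Q) = 2 - Q*0 = 2 - 1*0 = 2 + 0 = 2)
r(w, Y) = 4 (r(w, Y) = -3 + 7 = 4)
(-3*6)*r(-7, 12) + O(-7, 3) = -3*6*4 + 2 = -18*4 + 2 = -72 + 2 = -70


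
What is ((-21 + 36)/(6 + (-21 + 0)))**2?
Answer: 1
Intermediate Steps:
((-21 + 36)/(6 + (-21 + 0)))**2 = (15/(6 - 21))**2 = (15/(-15))**2 = (15*(-1/15))**2 = (-1)**2 = 1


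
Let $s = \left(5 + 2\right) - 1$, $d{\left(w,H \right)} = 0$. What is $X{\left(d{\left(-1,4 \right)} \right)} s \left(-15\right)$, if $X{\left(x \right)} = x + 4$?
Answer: $-360$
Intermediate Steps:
$X{\left(x \right)} = 4 + x$
$s = 6$ ($s = 7 - 1 = 6$)
$X{\left(d{\left(-1,4 \right)} \right)} s \left(-15\right) = \left(4 + 0\right) 6 \left(-15\right) = 4 \cdot 6 \left(-15\right) = 24 \left(-15\right) = -360$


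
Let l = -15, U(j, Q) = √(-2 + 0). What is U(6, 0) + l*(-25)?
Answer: 375 + I*√2 ≈ 375.0 + 1.4142*I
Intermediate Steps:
U(j, Q) = I*√2 (U(j, Q) = √(-2) = I*√2)
U(6, 0) + l*(-25) = I*√2 - 15*(-25) = I*√2 + 375 = 375 + I*√2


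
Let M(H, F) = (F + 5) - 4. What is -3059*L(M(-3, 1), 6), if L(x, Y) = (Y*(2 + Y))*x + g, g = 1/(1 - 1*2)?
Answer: -290605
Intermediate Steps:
M(H, F) = 1 + F (M(H, F) = (5 + F) - 4 = 1 + F)
g = -1 (g = 1/(1 - 2) = 1/(-1) = -1)
L(x, Y) = -1 + Y*x*(2 + Y) (L(x, Y) = (Y*(2 + Y))*x - 1 = Y*x*(2 + Y) - 1 = -1 + Y*x*(2 + Y))
-3059*L(M(-3, 1), 6) = -3059*(-1 + (1 + 1)*6² + 2*6*(1 + 1)) = -3059*(-1 + 2*36 + 2*6*2) = -3059*(-1 + 72 + 24) = -3059*95 = -290605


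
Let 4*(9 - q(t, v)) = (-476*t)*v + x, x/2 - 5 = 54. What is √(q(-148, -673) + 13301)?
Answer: √47464626/2 ≈ 3444.7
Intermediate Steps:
x = 118 (x = 10 + 2*54 = 10 + 108 = 118)
q(t, v) = -41/2 + 119*t*v (q(t, v) = 9 - ((-476*t)*v + 118)/4 = 9 - (-476*t*v + 118)/4 = 9 - (118 - 476*t*v)/4 = 9 + (-59/2 + 119*t*v) = -41/2 + 119*t*v)
√(q(-148, -673) + 13301) = √((-41/2 + 119*(-148)*(-673)) + 13301) = √((-41/2 + 11852876) + 13301) = √(23705711/2 + 13301) = √(23732313/2) = √47464626/2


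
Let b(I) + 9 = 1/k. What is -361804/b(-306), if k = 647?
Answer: 117043594/2911 ≈ 40207.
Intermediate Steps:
b(I) = -5822/647 (b(I) = -9 + 1/647 = -5822/647)
-361804/b(-306) = -361804/(-5822/647) = -361804*(-647/5822) = 117043594/2911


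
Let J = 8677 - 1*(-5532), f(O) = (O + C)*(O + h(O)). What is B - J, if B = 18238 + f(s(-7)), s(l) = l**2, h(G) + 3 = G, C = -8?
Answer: 7924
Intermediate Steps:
h(G) = -3 + G
f(O) = (-8 + O)*(-3 + 2*O) (f(O) = (O - 8)*(O + (-3 + O)) = (-8 + O)*(-3 + 2*O))
B = 22133 (B = 18238 + (24 - 19*(-7)**2 + 2*((-7)**2)**2) = 18238 + (24 - 19*49 + 2*49**2) = 18238 + (24 - 931 + 2*2401) = 18238 + (24 - 931 + 4802) = 18238 + 3895 = 22133)
J = 14209 (J = 8677 + 5532 = 14209)
B - J = 22133 - 1*14209 = 22133 - 14209 = 7924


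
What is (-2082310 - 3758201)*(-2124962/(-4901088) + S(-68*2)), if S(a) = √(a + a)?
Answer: -2068477322597/816848 - 23362044*I*√17 ≈ -2.5323e+6 - 9.6324e+7*I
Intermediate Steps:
S(a) = √2*√a (S(a) = √(2*a) = √2*√a)
(-2082310 - 3758201)*(-2124962/(-4901088) + S(-68*2)) = (-2082310 - 3758201)*(-2124962/(-4901088) + √2*√(-68*2)) = -5840511*(-2124962*(-1/4901088) + √2*√(-136)) = -5840511*(1062481/2450544 + √2*(2*I*√34)) = -5840511*(1062481/2450544 + 4*I*√17) = -2068477322597/816848 - 23362044*I*√17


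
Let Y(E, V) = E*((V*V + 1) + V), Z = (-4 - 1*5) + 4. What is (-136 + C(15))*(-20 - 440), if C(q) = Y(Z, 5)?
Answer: 133860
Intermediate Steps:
Z = -5 (Z = (-4 - 5) + 4 = -9 + 4 = -5)
Y(E, V) = E*(1 + V + V**2) (Y(E, V) = E*((V**2 + 1) + V) = E*((1 + V**2) + V) = E*(1 + V + V**2))
C(q) = -155 (C(q) = -5*(1 + 5 + 5**2) = -5*(1 + 5 + 25) = -5*31 = -155)
(-136 + C(15))*(-20 - 440) = (-136 - 155)*(-20 - 440) = -291*(-460) = 133860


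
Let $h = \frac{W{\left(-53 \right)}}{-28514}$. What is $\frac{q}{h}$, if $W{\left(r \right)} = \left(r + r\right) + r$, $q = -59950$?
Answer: $- \frac{32253100}{3} \approx -1.0751 \cdot 10^{7}$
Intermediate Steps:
$W{\left(r \right)} = 3 r$ ($W{\left(r \right)} = 2 r + r = 3 r$)
$h = \frac{3}{538}$ ($h = \frac{3 \left(-53\right)}{-28514} = \left(-159\right) \left(- \frac{1}{28514}\right) = \frac{3}{538} \approx 0.0055762$)
$\frac{q}{h} = - \frac{59950}{\frac{3}{538}} = \left(-59950\right) \frac{538}{3} = - \frac{32253100}{3}$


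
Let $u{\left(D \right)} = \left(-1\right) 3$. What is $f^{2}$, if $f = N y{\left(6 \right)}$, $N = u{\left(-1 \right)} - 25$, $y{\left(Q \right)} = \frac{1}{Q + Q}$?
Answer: $\frac{49}{9} \approx 5.4444$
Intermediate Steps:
$u{\left(D \right)} = -3$
$y{\left(Q \right)} = \frac{1}{2 Q}$
$N = -28$ ($N = -3 - 25 = -28$)
$f = - \frac{7}{3}$ ($f = - 28 \frac{1}{2 \cdot 6} = - 28 \cdot \frac{1}{2} \cdot \frac{1}{6} = \left(-28\right) \frac{1}{12} = - \frac{7}{3} \approx -2.3333$)
$f^{2} = \left(- \frac{7}{3}\right)^{2} = \frac{49}{9}$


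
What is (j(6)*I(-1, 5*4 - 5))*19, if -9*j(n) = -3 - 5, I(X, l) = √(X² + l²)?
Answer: 152*√226/9 ≈ 253.90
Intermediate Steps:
j(n) = 8/9 (j(n) = -(-3 - 5)/9 = -⅑*(-8) = 8/9)
(j(6)*I(-1, 5*4 - 5))*19 = (8*√((-1)² + (5*4 - 5)²)/9)*19 = (8*√(1 + (20 - 5)²)/9)*19 = (8*√(1 + 15²)/9)*19 = (8*√(1 + 225)/9)*19 = (8*√226/9)*19 = 152*√226/9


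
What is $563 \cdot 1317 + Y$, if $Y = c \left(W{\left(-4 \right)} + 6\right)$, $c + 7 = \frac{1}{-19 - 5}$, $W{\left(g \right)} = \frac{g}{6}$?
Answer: $\frac{6672901}{9} \approx 7.4143 \cdot 10^{5}$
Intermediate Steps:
$W{\left(g \right)} = \frac{g}{6}$ ($W{\left(g \right)} = g \frac{1}{6} = \frac{g}{6}$)
$c = - \frac{169}{24}$ ($c = -7 + \frac{1}{-19 - 5} = -7 + \frac{1}{-24} = -7 - \frac{1}{24} = - \frac{169}{24} \approx -7.0417$)
$Y = - \frac{338}{9}$ ($Y = - \frac{169 \left(\frac{1}{6} \left(-4\right) + 6\right)}{24} = - \frac{169 \left(- \frac{2}{3} + 6\right)}{24} = \left(- \frac{169}{24}\right) \frac{16}{3} = - \frac{338}{9} \approx -37.556$)
$563 \cdot 1317 + Y = 563 \cdot 1317 - \frac{338}{9} = 741471 - \frac{338}{9} = \frac{6672901}{9}$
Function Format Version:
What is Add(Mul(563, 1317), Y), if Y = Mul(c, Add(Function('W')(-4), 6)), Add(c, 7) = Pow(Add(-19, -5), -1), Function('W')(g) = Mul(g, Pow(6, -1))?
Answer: Rational(6672901, 9) ≈ 7.4143e+5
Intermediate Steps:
Function('W')(g) = Mul(Rational(1, 6), g) (Function('W')(g) = Mul(g, Rational(1, 6)) = Mul(Rational(1, 6), g))
c = Rational(-169, 24) (c = Add(-7, Pow(Add(-19, -5), -1)) = Add(-7, Pow(-24, -1)) = Add(-7, Rational(-1, 24)) = Rational(-169, 24) ≈ -7.0417)
Y = Rational(-338, 9) (Y = Mul(Rational(-169, 24), Add(Mul(Rational(1, 6), -4), 6)) = Mul(Rational(-169, 24), Add(Rational(-2, 3), 6)) = Mul(Rational(-169, 24), Rational(16, 3)) = Rational(-338, 9) ≈ -37.556)
Add(Mul(563, 1317), Y) = Add(Mul(563, 1317), Rational(-338, 9)) = Add(741471, Rational(-338, 9)) = Rational(6672901, 9)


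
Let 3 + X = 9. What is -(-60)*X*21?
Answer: 7560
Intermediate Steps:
X = 6 (X = -3 + 9 = 6)
-(-60)*X*21 = -(-60)*6*21 = -12*(-30)*21 = 360*21 = 7560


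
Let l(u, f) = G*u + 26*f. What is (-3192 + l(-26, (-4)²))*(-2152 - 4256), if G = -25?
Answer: 13623408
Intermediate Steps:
l(u, f) = -25*u + 26*f
(-3192 + l(-26, (-4)²))*(-2152 - 4256) = (-3192 + (-25*(-26) + 26*(-4)²))*(-2152 - 4256) = (-3192 + (650 + 26*16))*(-6408) = (-3192 + (650 + 416))*(-6408) = (-3192 + 1066)*(-6408) = -2126*(-6408) = 13623408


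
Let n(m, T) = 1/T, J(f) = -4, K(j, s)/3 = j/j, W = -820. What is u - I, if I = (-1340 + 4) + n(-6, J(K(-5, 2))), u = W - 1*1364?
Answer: -3391/4 ≈ -847.75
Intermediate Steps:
K(j, s) = 3 (K(j, s) = 3*(j/j) = 3*1 = 3)
u = -2184 (u = -820 - 1*1364 = -820 - 1364 = -2184)
I = -5345/4 (I = (-1340 + 4) + 1/(-4) = -1336 - ¼ = -5345/4 ≈ -1336.3)
u - I = -2184 - 1*(-5345/4) = -2184 + 5345/4 = -3391/4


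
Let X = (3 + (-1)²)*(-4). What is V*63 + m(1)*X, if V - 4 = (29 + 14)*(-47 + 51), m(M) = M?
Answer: 11072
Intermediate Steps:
X = -16 (X = (3 + 1)*(-4) = 4*(-4) = -16)
V = 176 (V = 4 + (29 + 14)*(-47 + 51) = 4 + 43*4 = 4 + 172 = 176)
V*63 + m(1)*X = 176*63 + 1*(-16) = 11088 - 16 = 11072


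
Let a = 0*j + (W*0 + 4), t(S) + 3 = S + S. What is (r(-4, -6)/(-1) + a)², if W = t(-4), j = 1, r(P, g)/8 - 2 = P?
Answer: 400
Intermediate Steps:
r(P, g) = 16 + 8*P
t(S) = -3 + 2*S (t(S) = -3 + (S + S) = -3 + 2*S)
W = -11 (W = -3 + 2*(-4) = -3 - 8 = -11)
a = 4 (a = 0*1 + (-11*0 + 4) = 0 + (0 + 4) = 0 + 4 = 4)
(r(-4, -6)/(-1) + a)² = ((16 + 8*(-4))/(-1) + 4)² = ((16 - 32)*(-1) + 4)² = (-16*(-1) + 4)² = (16 + 4)² = 20² = 400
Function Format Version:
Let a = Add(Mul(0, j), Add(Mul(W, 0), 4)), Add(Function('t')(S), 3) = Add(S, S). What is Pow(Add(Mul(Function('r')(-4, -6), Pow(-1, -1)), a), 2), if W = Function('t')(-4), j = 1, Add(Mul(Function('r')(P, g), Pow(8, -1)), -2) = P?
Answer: 400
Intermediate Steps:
Function('r')(P, g) = Add(16, Mul(8, P))
Function('t')(S) = Add(-3, Mul(2, S)) (Function('t')(S) = Add(-3, Add(S, S)) = Add(-3, Mul(2, S)))
W = -11 (W = Add(-3, Mul(2, -4)) = Add(-3, -8) = -11)
a = 4 (a = Add(Mul(0, 1), Add(Mul(-11, 0), 4)) = Add(0, Add(0, 4)) = Add(0, 4) = 4)
Pow(Add(Mul(Function('r')(-4, -6), Pow(-1, -1)), a), 2) = Pow(Add(Mul(Add(16, Mul(8, -4)), Pow(-1, -1)), 4), 2) = Pow(Add(Mul(Add(16, -32), -1), 4), 2) = Pow(Add(Mul(-16, -1), 4), 2) = Pow(Add(16, 4), 2) = Pow(20, 2) = 400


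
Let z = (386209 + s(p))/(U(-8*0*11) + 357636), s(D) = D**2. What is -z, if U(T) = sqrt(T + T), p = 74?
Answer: -391685/357636 ≈ -1.0952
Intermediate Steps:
U(T) = sqrt(2)*sqrt(T) (U(T) = sqrt(2*T) = sqrt(2)*sqrt(T))
z = 391685/357636 (z = (386209 + 74**2)/(sqrt(2)*sqrt(-8*0*11) + 357636) = (386209 + 5476)/(sqrt(2)*sqrt(0*11) + 357636) = 391685/(sqrt(2)*sqrt(0) + 357636) = 391685/(sqrt(2)*0 + 357636) = 391685/(0 + 357636) = 391685/357636 ≈ 1.0952)
-z = -1*391685/357636 = -391685/357636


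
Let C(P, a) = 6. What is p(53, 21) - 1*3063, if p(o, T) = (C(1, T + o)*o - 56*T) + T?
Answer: -3900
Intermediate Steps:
p(o, T) = -55*T + 6*o (p(o, T) = (6*o - 56*T) + T = (-56*T + 6*o) + T = -55*T + 6*o)
p(53, 21) - 1*3063 = (-55*21 + 6*53) - 1*3063 = (-1155 + 318) - 3063 = -837 - 3063 = -3900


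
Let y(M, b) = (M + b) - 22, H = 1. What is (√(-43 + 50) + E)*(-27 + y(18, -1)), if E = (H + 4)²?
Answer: -800 - 32*√7 ≈ -884.66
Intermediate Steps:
y(M, b) = -22 + M + b
E = 25 (E = (1 + 4)² = 5² = 25)
(√(-43 + 50) + E)*(-27 + y(18, -1)) = (√(-43 + 50) + 25)*(-27 + (-22 + 18 - 1)) = (√7 + 25)*(-27 - 5) = (25 + √7)*(-32) = -800 - 32*√7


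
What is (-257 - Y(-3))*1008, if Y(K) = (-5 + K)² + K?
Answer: -320544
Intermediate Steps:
Y(K) = K + (-5 + K)²
(-257 - Y(-3))*1008 = (-257 - (-3 + (-5 - 3)²))*1008 = (-257 - (-3 + (-8)²))*1008 = (-257 - (-3 + 64))*1008 = (-257 - 1*61)*1008 = (-257 - 61)*1008 = -318*1008 = -320544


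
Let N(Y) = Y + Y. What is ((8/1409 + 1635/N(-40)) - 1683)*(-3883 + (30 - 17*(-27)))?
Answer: 65168477399/11272 ≈ 5.7814e+6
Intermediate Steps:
N(Y) = 2*Y
((8/1409 + 1635/N(-40)) - 1683)*(-3883 + (30 - 17*(-27))) = ((8/1409 + 1635/((2*(-40)))) - 1683)*(-3883 + (30 - 17*(-27))) = ((8*(1/1409) + 1635/(-80)) - 1683)*(-3883 + (30 + 459)) = ((8/1409 + 1635*(-1/80)) - 1683)*(-3883 + 489) = ((8/1409 - 327/16) - 1683)*(-3394) = (-460615/22544 - 1683)*(-3394) = -38402167/22544*(-3394) = 65168477399/11272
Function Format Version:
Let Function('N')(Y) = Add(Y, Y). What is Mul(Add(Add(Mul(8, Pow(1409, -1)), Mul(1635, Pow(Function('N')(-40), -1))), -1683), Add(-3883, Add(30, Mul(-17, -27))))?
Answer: Rational(65168477399, 11272) ≈ 5.7814e+6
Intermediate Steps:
Function('N')(Y) = Mul(2, Y)
Mul(Add(Add(Mul(8, Pow(1409, -1)), Mul(1635, Pow(Function('N')(-40), -1))), -1683), Add(-3883, Add(30, Mul(-17, -27)))) = Mul(Add(Add(Mul(8, Pow(1409, -1)), Mul(1635, Pow(Mul(2, -40), -1))), -1683), Add(-3883, Add(30, Mul(-17, -27)))) = Mul(Add(Add(Mul(8, Rational(1, 1409)), Mul(1635, Pow(-80, -1))), -1683), Add(-3883, Add(30, 459))) = Mul(Add(Add(Rational(8, 1409), Mul(1635, Rational(-1, 80))), -1683), Add(-3883, 489)) = Mul(Add(Add(Rational(8, 1409), Rational(-327, 16)), -1683), -3394) = Mul(Add(Rational(-460615, 22544), -1683), -3394) = Mul(Rational(-38402167, 22544), -3394) = Rational(65168477399, 11272)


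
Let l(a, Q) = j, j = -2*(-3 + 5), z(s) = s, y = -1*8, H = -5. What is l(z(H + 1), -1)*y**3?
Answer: 2048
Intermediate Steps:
y = -8
j = -4 (j = -2*2 = -4)
l(a, Q) = -4
l(z(H + 1), -1)*y**3 = -4*(-8)**3 = -4*(-512) = 2048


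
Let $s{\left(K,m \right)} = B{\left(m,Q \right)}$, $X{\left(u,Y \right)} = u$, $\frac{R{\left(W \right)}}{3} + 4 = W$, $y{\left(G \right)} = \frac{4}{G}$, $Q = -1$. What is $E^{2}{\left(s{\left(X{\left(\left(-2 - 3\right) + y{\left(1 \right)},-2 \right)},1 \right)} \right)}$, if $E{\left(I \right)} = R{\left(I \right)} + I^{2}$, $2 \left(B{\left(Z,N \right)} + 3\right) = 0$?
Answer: $144$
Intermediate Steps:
$B{\left(Z,N \right)} = -3$ ($B{\left(Z,N \right)} = -3 + \frac{1}{2} \cdot 0 = -3 + 0 = -3$)
$R{\left(W \right)} = -12 + 3 W$
$s{\left(K,m \right)} = -3$
$E{\left(I \right)} = -12 + I^{2} + 3 I$ ($E{\left(I \right)} = \left(-12 + 3 I\right) + I^{2} = -12 + I^{2} + 3 I$)
$E^{2}{\left(s{\left(X{\left(\left(-2 - 3\right) + y{\left(1 \right)},-2 \right)},1 \right)} \right)} = \left(-12 + \left(-3\right)^{2} + 3 \left(-3\right)\right)^{2} = \left(-12 + 9 - 9\right)^{2} = \left(-12\right)^{2} = 144$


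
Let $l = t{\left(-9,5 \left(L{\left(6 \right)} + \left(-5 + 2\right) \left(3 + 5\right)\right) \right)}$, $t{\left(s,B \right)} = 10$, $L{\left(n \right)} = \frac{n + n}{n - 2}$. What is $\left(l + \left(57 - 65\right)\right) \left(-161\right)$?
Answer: $-322$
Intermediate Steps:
$L{\left(n \right)} = \frac{2 n}{-2 + n}$
$l = 10$
$\left(l + \left(57 - 65\right)\right) \left(-161\right) = \left(10 + \left(57 - 65\right)\right) \left(-161\right) = \left(10 - 8\right) \left(-161\right) = 2 \left(-161\right) = -322$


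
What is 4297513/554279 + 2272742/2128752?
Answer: 473094207127/53632842264 ≈ 8.8210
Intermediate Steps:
4297513/554279 + 2272742/2128752 = 4297513*(1/554279) + 2272742*(1/2128752) = 390683/50389 + 1136371/1064376 = 473094207127/53632842264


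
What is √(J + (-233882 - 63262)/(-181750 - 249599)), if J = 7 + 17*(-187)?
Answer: 2*I*√16390565658931/143783 ≈ 56.314*I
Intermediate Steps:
J = -3172 (J = 7 - 3179 = -3172)
√(J + (-233882 - 63262)/(-181750 - 249599)) = √(-3172 + (-233882 - 63262)/(-181750 - 249599)) = √(-3172 - 297144/(-431349)) = √(-3172 - 297144*(-1/431349)) = √(-3172 + 99048/143783) = √(-455980628/143783) = 2*I*√16390565658931/143783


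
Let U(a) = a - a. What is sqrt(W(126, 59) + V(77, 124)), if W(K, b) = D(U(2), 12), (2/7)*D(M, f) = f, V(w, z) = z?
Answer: sqrt(166) ≈ 12.884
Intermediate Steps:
U(a) = 0
D(M, f) = 7*f/2
W(K, b) = 42 (W(K, b) = (7/2)*12 = 42)
sqrt(W(126, 59) + V(77, 124)) = sqrt(42 + 124) = sqrt(166)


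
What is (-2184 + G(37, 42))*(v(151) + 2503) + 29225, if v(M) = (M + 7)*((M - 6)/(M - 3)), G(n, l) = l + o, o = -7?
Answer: -420496223/74 ≈ -5.6824e+6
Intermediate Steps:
G(n, l) = -7 + l (G(n, l) = l - 7 = -7 + l)
v(M) = (-6 + M)*(7 + M)/(-3 + M) (v(M) = (7 + M)*((-6 + M)/(-3 + M)) = (-6 + M)*(7 + M)/(-3 + M))
(-2184 + G(37, 42))*(v(151) + 2503) + 29225 = (-2184 + (-7 + 42))*((-42 + 151 + 151**2)/(-3 + 151) + 2503) + 29225 = (-2184 + 35)*((-42 + 151 + 22801)/148 + 2503) + 29225 = -2149*((1/148)*22910 + 2503) + 29225 = -2149*(11455/74 + 2503) + 29225 = -2149*196677/74 + 29225 = -422658873/74 + 29225 = -420496223/74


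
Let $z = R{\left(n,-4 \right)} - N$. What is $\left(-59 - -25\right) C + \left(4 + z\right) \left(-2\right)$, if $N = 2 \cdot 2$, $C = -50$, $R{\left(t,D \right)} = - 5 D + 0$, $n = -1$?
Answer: $1660$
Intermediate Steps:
$R{\left(t,D \right)} = - 5 D$
$N = 4$
$z = 16$ ($z = \left(-5\right) \left(-4\right) - 4 = 20 - 4 = 16$)
$\left(-59 - -25\right) C + \left(4 + z\right) \left(-2\right) = \left(-59 - -25\right) \left(-50\right) + \left(4 + 16\right) \left(-2\right) = \left(-59 + 25\right) \left(-50\right) + 20 \left(-2\right) = \left(-34\right) \left(-50\right) - 40 = 1700 - 40 = 1660$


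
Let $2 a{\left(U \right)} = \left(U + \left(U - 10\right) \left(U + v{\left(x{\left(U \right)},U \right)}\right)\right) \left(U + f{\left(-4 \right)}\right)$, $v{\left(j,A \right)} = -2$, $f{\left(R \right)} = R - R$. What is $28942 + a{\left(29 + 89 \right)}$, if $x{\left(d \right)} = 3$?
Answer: $775056$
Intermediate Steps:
$f{\left(R \right)} = 0$
$a{\left(U \right)} = \frac{U \left(U + \left(-10 + U\right) \left(-2 + U\right)\right)}{2}$ ($a{\left(U \right)} = \frac{\left(U + \left(U - 10\right) \left(U - 2\right)\right) \left(U + 0\right)}{2} = \frac{\left(U + \left(-10 + U\right) \left(-2 + U\right)\right) U}{2} = \frac{U \left(U + \left(-10 + U\right) \left(-2 + U\right)\right)}{2}$)
$28942 + a{\left(29 + 89 \right)} = 28942 + \frac{\left(29 + 89\right) \left(20 + \left(29 + 89\right)^{2} - 11 \left(29 + 89\right)\right)}{2} = 28942 + \frac{1}{2} \cdot 118 \left(20 + 118^{2} - 1298\right) = 28942 + \frac{1}{2} \cdot 118 \left(20 + 13924 - 1298\right) = 28942 + \frac{1}{2} \cdot 118 \cdot 12646 = 28942 + 746114 = 775056$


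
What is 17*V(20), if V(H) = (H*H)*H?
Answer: 136000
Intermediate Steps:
V(H) = H³ (V(H) = H²*H = H³)
17*V(20) = 17*20³ = 17*8000 = 136000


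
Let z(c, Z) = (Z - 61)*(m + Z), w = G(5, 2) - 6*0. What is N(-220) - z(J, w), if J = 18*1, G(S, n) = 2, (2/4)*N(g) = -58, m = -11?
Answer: -647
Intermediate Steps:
N(g) = -116 (N(g) = 2*(-58) = -116)
w = 2 (w = 2 - 6*0 = 2 + 0 = 2)
J = 18
z(c, Z) = (-61 + Z)*(-11 + Z) (z(c, Z) = (Z - 61)*(-11 + Z) = (-61 + Z)*(-11 + Z))
N(-220) - z(J, w) = -116 - (671 + 2² - 72*2) = -116 - (671 + 4 - 144) = -116 - 1*531 = -116 - 531 = -647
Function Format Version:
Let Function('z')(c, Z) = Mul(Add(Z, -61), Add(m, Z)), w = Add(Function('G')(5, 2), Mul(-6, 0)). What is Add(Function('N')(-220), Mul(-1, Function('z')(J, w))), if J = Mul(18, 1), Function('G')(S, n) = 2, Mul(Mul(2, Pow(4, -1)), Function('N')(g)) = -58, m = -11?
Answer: -647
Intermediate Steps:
Function('N')(g) = -116 (Function('N')(g) = Mul(2, -58) = -116)
w = 2 (w = Add(2, Mul(-6, 0)) = Add(2, 0) = 2)
J = 18
Function('z')(c, Z) = Mul(Add(-61, Z), Add(-11, Z)) (Function('z')(c, Z) = Mul(Add(Z, -61), Add(-11, Z)) = Mul(Add(-61, Z), Add(-11, Z)))
Add(Function('N')(-220), Mul(-1, Function('z')(J, w))) = Add(-116, Mul(-1, Add(671, Pow(2, 2), Mul(-72, 2)))) = Add(-116, Mul(-1, Add(671, 4, -144))) = Add(-116, Mul(-1, 531)) = Add(-116, -531) = -647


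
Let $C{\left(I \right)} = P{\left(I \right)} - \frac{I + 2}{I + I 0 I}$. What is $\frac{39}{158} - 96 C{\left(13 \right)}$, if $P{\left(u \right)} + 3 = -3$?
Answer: $\frac{1411131}{2054} \approx 687.02$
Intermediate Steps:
$P{\left(u \right)} = -6$ ($P{\left(u \right)} = -3 - 3 = -6$)
$C{\left(I \right)} = -6 - \frac{2 + I}{I}$ ($C{\left(I \right)} = -6 - \frac{I + 2}{I + I 0 I} = -6 - \frac{2 + I}{I + 0 I} = -6 - \frac{2 + I}{I + 0} = -6 - \frac{2 + I}{I}$)
$\frac{39}{158} - 96 C{\left(13 \right)} = \frac{39}{158} - 96 \left(-7 - \frac{2}{13}\right) = \frac{39}{158} - - \frac{8928}{13} = \frac{39}{158} + \frac{8928}{13} = \frac{1411131}{2054}$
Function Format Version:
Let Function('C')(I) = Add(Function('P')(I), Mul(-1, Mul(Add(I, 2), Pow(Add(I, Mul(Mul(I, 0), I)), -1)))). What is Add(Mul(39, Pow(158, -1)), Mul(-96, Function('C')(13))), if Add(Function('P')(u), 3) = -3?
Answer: Rational(1411131, 2054) ≈ 687.02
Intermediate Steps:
Function('P')(u) = -6 (Function('P')(u) = Add(-3, -3) = -6)
Function('C')(I) = Add(-6, Mul(-1, Pow(I, -1), Add(2, I))) (Function('C')(I) = Add(-6, Mul(-1, Mul(Add(I, 2), Pow(Add(I, Mul(Mul(I, 0), I)), -1)))) = Add(-6, Mul(-1, Mul(Add(2, I), Pow(Add(I, Mul(0, I)), -1)))) = Add(-6, Mul(-1, Mul(Add(2, I), Pow(Add(I, 0), -1)))) = Add(-6, Mul(-1, Mul(Add(2, I), Pow(I, -1)))) = Add(-6, Mul(-1, Mul(Pow(I, -1), Add(2, I)))) = Add(-6, Mul(-1, Pow(I, -1), Add(2, I))))
Add(Mul(39, Pow(158, -1)), Mul(-96, Function('C')(13))) = Add(Mul(39, Pow(158, -1)), Mul(-96, Add(-7, Mul(-2, Pow(13, -1))))) = Add(Mul(39, Rational(1, 158)), Mul(-96, Add(-7, Mul(-2, Rational(1, 13))))) = Add(Rational(39, 158), Mul(-96, Add(-7, Rational(-2, 13)))) = Add(Rational(39, 158), Mul(-96, Rational(-93, 13))) = Add(Rational(39, 158), Rational(8928, 13)) = Rational(1411131, 2054)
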